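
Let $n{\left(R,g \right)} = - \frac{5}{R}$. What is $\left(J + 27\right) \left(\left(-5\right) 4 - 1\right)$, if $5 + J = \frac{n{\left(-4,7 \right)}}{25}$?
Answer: $- \frac{9261}{20} \approx -463.05$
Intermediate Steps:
$J = - \frac{99}{20}$ ($J = -5 + \frac{\left(-5\right) \frac{1}{-4}}{25} = -5 + \left(-5\right) \left(- \frac{1}{4}\right) \frac{1}{25} = -5 + \frac{5}{4} \cdot \frac{1}{25} = -5 + \frac{1}{20} = - \frac{99}{20} \approx -4.95$)
$\left(J + 27\right) \left(\left(-5\right) 4 - 1\right) = \left(- \frac{99}{20} + 27\right) \left(\left(-5\right) 4 - 1\right) = \frac{441 \left(-20 - 1\right)}{20} = \frac{441}{20} \left(-21\right) = - \frac{9261}{20}$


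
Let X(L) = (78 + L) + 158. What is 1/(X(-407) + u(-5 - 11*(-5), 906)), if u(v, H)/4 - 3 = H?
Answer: 1/3465 ≈ 0.00028860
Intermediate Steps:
X(L) = 236 + L
u(v, H) = 12 + 4*H
1/(X(-407) + u(-5 - 11*(-5), 906)) = 1/((236 - 407) + (12 + 4*906)) = 1/(-171 + (12 + 3624)) = 1/(-171 + 3636) = 1/3465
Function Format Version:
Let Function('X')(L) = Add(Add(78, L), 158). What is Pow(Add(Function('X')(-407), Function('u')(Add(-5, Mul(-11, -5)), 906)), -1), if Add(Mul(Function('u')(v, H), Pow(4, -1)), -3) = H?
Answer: Rational(1, 3465) ≈ 0.00028860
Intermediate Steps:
Function('X')(L) = Add(236, L)
Function('u')(v, H) = Add(12, Mul(4, H))
Pow(Add(Function('X')(-407), Function('u')(Add(-5, Mul(-11, -5)), 906)), -1) = Pow(Add(Add(236, -407), Add(12, Mul(4, 906))), -1) = Pow(Add(-171, Add(12, 3624)), -1) = Pow(Add(-171, 3636), -1) = Pow(3465, -1) = Rational(1, 3465)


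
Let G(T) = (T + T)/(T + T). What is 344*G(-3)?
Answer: 344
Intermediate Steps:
G(T) = 1 (G(T) = (2*T)/((2*T)) = (2*T)*(1/(2*T)) = 1)
344*G(-3) = 344*1 = 344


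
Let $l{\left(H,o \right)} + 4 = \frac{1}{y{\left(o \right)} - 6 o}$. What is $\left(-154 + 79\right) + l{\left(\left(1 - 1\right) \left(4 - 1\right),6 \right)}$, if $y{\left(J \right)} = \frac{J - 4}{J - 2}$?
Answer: $- \frac{5611}{71} \approx -79.028$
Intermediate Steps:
$y{\left(J \right)} = \frac{-4 + J}{-2 + J}$
$l{\left(H,o \right)} = -4 + \frac{1}{- 6 o + \frac{-4 + o}{-2 + o}}$ ($l{\left(H,o \right)} = -4 + \frac{1}{\frac{-4 + o}{-2 + o} - 6 o} = -4 + \frac{1}{- 6 o + \frac{-4 + o}{-2 + o}}$)
$\left(-154 + 79\right) + l{\left(\left(1 - 1\right) \left(4 - 1\right),6 \right)} = \left(-154 + 79\right) + \frac{-14 - 24 \cdot 6^{2} + 51 \cdot 6}{4 - 78 + 6 \cdot 6^{2}} = -75 + \frac{-14 - 864 + 306}{4 - 78 + 6 \cdot 36} = -75 + \frac{-14 - 864 + 306}{4 - 78 + 216} = -75 + \frac{1}{142} \left(-572\right) = -75 - \frac{286}{71} = - \frac{5611}{71}$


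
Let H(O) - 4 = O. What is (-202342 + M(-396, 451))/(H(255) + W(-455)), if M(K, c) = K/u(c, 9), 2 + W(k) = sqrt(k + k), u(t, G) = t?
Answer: -2132086906/2745319 + 8296058*I*sqrt(910)/2745319 ≈ -776.63 + 91.159*I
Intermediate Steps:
H(O) = 4 + O
W(k) = -2 + sqrt(2)*sqrt(k) (W(k) = -2 + sqrt(k + k) = -2 + sqrt(2*k) = -2 + sqrt(2)*sqrt(k))
M(K, c) = K/c
(-202342 + M(-396, 451))/(H(255) + W(-455)) = (-202342 - 396/451)/((4 + 255) + (-2 + sqrt(2)*sqrt(-455))) = (-202342 - 396*1/451)/(259 + (-2 + sqrt(2)*(I*sqrt(455)))) = (-202342 - 36/41)/(259 + (-2 + I*sqrt(910))) = -8296058/(41*(257 + I*sqrt(910)))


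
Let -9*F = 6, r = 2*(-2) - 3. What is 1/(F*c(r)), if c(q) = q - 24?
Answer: 3/62 ≈ 0.048387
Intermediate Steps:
r = -7 (r = -4 - 3 = -7)
c(q) = -24 + q
F = -⅔ (F = -⅑*6 = -⅔ ≈ -0.66667)
1/(F*c(r)) = 1/(-2*(-24 - 7)/3) = 1/(-⅔*(-31)) = 1/(62/3) = 3/62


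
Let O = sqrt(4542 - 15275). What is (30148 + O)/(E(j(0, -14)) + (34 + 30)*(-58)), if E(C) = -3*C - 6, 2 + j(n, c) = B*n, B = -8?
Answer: -7537/928 - I*sqrt(10733)/3712 ≈ -8.1218 - 0.02791*I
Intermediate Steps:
j(n, c) = -2 - 8*n
E(C) = -6 - 3*C
O = I*sqrt(10733) (O = sqrt(-10733) = I*sqrt(10733) ≈ 103.6*I)
(30148 + O)/(E(j(0, -14)) + (34 + 30)*(-58)) = (30148 + I*sqrt(10733))/((-6 - 3*(-2 - 8*0)) + (34 + 30)*(-58)) = (30148 + I*sqrt(10733))/((-6 - 3*(-2 + 0)) + 64*(-58)) = (30148 + I*sqrt(10733))/((-6 - 3*(-2)) - 3712) = (30148 + I*sqrt(10733))/((-6 + 6) - 3712) = (30148 + I*sqrt(10733))/(0 - 3712) = (30148 + I*sqrt(10733))/(-3712) = (30148 + I*sqrt(10733))*(-1/3712) = -7537/928 - I*sqrt(10733)/3712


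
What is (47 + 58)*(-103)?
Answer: -10815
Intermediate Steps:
(47 + 58)*(-103) = 105*(-103) = -10815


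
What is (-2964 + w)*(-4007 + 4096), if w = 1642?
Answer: -117658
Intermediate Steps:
(-2964 + w)*(-4007 + 4096) = (-2964 + 1642)*(-4007 + 4096) = -1322*89 = -117658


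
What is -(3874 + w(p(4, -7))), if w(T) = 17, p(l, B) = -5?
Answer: -3891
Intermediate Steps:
-(3874 + w(p(4, -7))) = -(3874 + 17) = -1*3891 = -3891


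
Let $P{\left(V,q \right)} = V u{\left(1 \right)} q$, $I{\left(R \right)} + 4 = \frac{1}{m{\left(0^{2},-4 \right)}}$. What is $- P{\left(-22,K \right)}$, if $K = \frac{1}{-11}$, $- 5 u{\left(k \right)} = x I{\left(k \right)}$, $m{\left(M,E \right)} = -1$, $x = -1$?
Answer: $2$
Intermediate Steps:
$I{\left(R \right)} = -5$ ($I{\left(R \right)} = -4 + \frac{1}{-1} = -4 - 1 = -5$)
$u{\left(k \right)} = -1$ ($u{\left(k \right)} = - \frac{\left(-1\right) \left(-5\right)}{5} = \left(- \frac{1}{5}\right) 5 = -1$)
$K = - \frac{1}{11} \approx -0.090909$
$P{\left(V,q \right)} = - V q$ ($P{\left(V,q \right)} = V \left(-1\right) q = - V q$)
$- P{\left(-22,K \right)} = - \frac{\left(-1\right) \left(-22\right) \left(-1\right)}{11} = \left(-1\right) \left(-2\right) = 2$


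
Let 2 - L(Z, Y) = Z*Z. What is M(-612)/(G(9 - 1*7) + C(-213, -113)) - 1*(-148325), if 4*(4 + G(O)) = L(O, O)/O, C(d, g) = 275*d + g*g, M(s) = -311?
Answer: 27179222569/183241 ≈ 1.4833e+5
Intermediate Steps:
L(Z, Y) = 2 - Z² (L(Z, Y) = 2 - Z*Z = 2 - Z²)
C(d, g) = g² + 275*d (C(d, g) = 275*d + g² = g² + 275*d)
G(O) = -4 + (2 - O²)/(4*O) (G(O) = -4 + ((2 - O²)/O)/4 = -4 + (2 - O²)/(4*O))
M(-612)/(G(9 - 1*7) + C(-213, -113)) - 1*(-148325) = -311/((-4 + 1/(2*(9 - 1*7)) - (9 - 1*7)/4) + ((-113)² + 275*(-213))) - 1*(-148325) = -311/((-4 + 1/(2*(9 - 7)) - (9 - 7)/4) + (12769 - 58575)) + 148325 = -311/((-4 + (½)/2 - ¼*2) - 45806) + 148325 = -311/((-4 + (½)*(½) - ½) - 45806) + 148325 = -311/((-4 + ¼ - ½) - 45806) + 148325 = -311/(-17/4 - 45806) + 148325 = -311/(-183241/4) + 148325 = -311*(-4/183241) + 148325 = 1244/183241 + 148325 = 27179222569/183241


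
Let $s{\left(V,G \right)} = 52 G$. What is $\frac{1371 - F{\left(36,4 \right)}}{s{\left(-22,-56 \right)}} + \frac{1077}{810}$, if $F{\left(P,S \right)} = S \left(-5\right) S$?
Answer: $\frac{326819}{393120} \approx 0.83135$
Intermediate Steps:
$F{\left(P,S \right)} = - 5 S^{2}$ ($F{\left(P,S \right)} = - 5 S S = - 5 S^{2}$)
$\frac{1371 - F{\left(36,4 \right)}}{s{\left(-22,-56 \right)}} + \frac{1077}{810} = \frac{1371 - - 5 \cdot 4^{2}}{52 \left(-56\right)} + \frac{1077}{810} = \frac{1371 - \left(-5\right) 16}{-2912} + 1077 \cdot \frac{1}{810} = \left(1371 - -80\right) \left(- \frac{1}{2912}\right) + \frac{359}{270} = \left(1371 + 80\right) \left(- \frac{1}{2912}\right) + \frac{359}{270} = 1451 \left(- \frac{1}{2912}\right) + \frac{359}{270} = - \frac{1451}{2912} + \frac{359}{270} = \frac{326819}{393120}$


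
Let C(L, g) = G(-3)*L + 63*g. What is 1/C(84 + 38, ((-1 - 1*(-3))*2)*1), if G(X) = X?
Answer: -1/114 ≈ -0.0087719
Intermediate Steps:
C(L, g) = -3*L + 63*g
1/C(84 + 38, ((-1 - 1*(-3))*2)*1) = 1/(-3*(84 + 38) + 63*(((-1 - 1*(-3))*2)*1)) = 1/(-3*122 + 63*(((-1 + 3)*2)*1)) = 1/(-366 + 63*((2*2)*1)) = 1/(-366 + 63*(4*1)) = 1/(-366 + 63*4) = 1/(-366 + 252) = 1/(-114) = -1/114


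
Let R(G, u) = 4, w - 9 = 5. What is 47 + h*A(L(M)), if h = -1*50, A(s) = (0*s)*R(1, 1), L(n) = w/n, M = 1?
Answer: 47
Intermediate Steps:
w = 14 (w = 9 + 5 = 14)
L(n) = 14/n
A(s) = 0 (A(s) = (0*s)*4 = 0*4 = 0)
h = -50
47 + h*A(L(M)) = 47 - 50*0 = 47 + 0 = 47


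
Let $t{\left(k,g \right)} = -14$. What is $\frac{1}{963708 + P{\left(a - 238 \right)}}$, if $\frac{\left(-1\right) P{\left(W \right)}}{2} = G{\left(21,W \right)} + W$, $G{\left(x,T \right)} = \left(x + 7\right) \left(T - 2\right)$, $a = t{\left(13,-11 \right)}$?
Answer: $\frac{1}{978436} \approx 1.022 \cdot 10^{-6}$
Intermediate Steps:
$a = -14$
$G{\left(x,T \right)} = \left(-2 + T\right) \left(7 + x\right)$ ($G{\left(x,T \right)} = \left(7 + x\right) \left(-2 + T\right) = \left(-2 + T\right) \left(7 + x\right)$)
$P{\left(W \right)} = 112 - 58 W$ ($P{\left(W \right)} = - 2 \left(\left(-14 - 42 + 7 W + W 21\right) + W\right) = - 2 \left(\left(-14 - 42 + 7 W + 21 W\right) + W\right) = - 2 \left(\left(-56 + 28 W\right) + W\right) = - 2 \left(-56 + 29 W\right) = 112 - 58 W$)
$\frac{1}{963708 + P{\left(a - 238 \right)}} = \frac{1}{963708 - \left(-112 + 58 \left(-14 - 238\right)\right)} = \frac{1}{963708 + \left(112 - -14616\right)} = \frac{1}{963708 + \left(112 + 14616\right)} = \frac{1}{963708 + 14728} = \frac{1}{978436}$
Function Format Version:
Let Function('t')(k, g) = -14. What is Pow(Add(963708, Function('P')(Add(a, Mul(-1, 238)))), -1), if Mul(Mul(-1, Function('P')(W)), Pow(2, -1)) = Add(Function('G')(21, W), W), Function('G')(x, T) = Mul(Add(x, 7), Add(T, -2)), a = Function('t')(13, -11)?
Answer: Rational(1, 978436) ≈ 1.0220e-6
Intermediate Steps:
a = -14
Function('G')(x, T) = Mul(Add(-2, T), Add(7, x)) (Function('G')(x, T) = Mul(Add(7, x), Add(-2, T)) = Mul(Add(-2, T), Add(7, x)))
Function('P')(W) = Add(112, Mul(-58, W)) (Function('P')(W) = Mul(-2, Add(Add(-14, Mul(-2, 21), Mul(7, W), Mul(W, 21)), W)) = Mul(-2, Add(Add(-14, -42, Mul(7, W), Mul(21, W)), W)) = Mul(-2, Add(Add(-56, Mul(28, W)), W)) = Mul(-2, Add(-56, Mul(29, W))) = Add(112, Mul(-58, W)))
Pow(Add(963708, Function('P')(Add(a, Mul(-1, 238)))), -1) = Pow(Add(963708, Add(112, Mul(-58, Add(-14, Mul(-1, 238))))), -1) = Pow(Add(963708, Add(112, Mul(-58, Add(-14, -238)))), -1) = Pow(Add(963708, Add(112, Mul(-58, -252))), -1) = Pow(Add(963708, Add(112, 14616)), -1) = Pow(Add(963708, 14728), -1) = Pow(978436, -1) = Rational(1, 978436)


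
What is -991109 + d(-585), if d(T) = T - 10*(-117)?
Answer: -990524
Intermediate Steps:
d(T) = 1170 + T (d(T) = T + 1170 = 1170 + T)
-991109 + d(-585) = -991109 + (1170 - 585) = -991109 + 585 = -990524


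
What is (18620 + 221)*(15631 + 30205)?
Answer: 863596076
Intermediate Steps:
(18620 + 221)*(15631 + 30205) = 18841*45836 = 863596076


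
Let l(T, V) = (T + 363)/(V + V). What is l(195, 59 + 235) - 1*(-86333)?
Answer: 8460727/98 ≈ 86334.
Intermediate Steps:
l(T, V) = (363 + T)/(2*V) (l(T, V) = (363 + T)/((2*V)) = (363 + T)*(1/(2*V)) = (363 + T)/(2*V))
l(195, 59 + 235) - 1*(-86333) = (363 + 195)/(2*(59 + 235)) - 1*(-86333) = (½)*558/294 + 86333 = (½)*(1/294)*558 + 86333 = 93/98 + 86333 = 8460727/98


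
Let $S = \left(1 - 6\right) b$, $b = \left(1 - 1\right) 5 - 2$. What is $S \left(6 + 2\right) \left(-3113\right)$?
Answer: $-249040$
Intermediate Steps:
$b = -2$ ($b = 0 \cdot 5 - 2 = 0 - 2 = -2$)
$S = 10$ ($S = \left(1 - 6\right) \left(-2\right) = \left(-5\right) \left(-2\right) = 10$)
$S \left(6 + 2\right) \left(-3113\right) = 10 \left(6 + 2\right) \left(-3113\right) = 10 \cdot 8 \left(-3113\right) = 80 \left(-3113\right) = -249040$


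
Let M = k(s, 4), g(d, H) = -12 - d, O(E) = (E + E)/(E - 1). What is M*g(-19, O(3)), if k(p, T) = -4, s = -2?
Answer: -28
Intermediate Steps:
O(E) = 2*E/(-1 + E) (O(E) = (2*E)/(-1 + E) = 2*E/(-1 + E))
M = -4
M*g(-19, O(3)) = -4*(-12 - 1*(-19)) = -4*(-12 + 19) = -4*7 = -28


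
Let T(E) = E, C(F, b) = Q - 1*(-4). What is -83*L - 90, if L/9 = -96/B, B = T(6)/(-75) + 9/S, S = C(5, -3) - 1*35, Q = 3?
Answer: -50223690/281 ≈ -1.7873e+5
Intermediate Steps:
C(F, b) = 7 (C(F, b) = 3 - 1*(-4) = 3 + 4 = 7)
S = -28 (S = 7 - 1*35 = 7 - 35 = -28)
B = -281/700 (B = 6/(-75) + 9/(-28) = 6*(-1/75) + 9*(-1/28) = -2/25 - 9/28 = -281/700 ≈ -0.40143)
L = 604800/281 (L = 9*(-96/(-281/700)) = 9*(-96*(-700/281)) = 9*(67200/281) = 604800/281 ≈ 2152.3)
-83*L - 90 = -83*604800/281 - 90 = -50198400/281 - 90 = -50223690/281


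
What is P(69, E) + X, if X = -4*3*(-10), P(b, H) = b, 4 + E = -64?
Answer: 189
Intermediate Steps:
E = -68 (E = -4 - 64 = -68)
X = 120 (X = -12*(-10) = 120)
P(69, E) + X = 69 + 120 = 189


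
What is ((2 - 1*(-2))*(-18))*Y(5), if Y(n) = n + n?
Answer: -720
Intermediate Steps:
Y(n) = 2*n
((2 - 1*(-2))*(-18))*Y(5) = ((2 - 1*(-2))*(-18))*(2*5) = ((2 + 2)*(-18))*10 = (4*(-18))*10 = -72*10 = -720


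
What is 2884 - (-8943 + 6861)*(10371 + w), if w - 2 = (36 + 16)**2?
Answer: 27229198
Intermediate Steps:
w = 2706 (w = 2 + (36 + 16)**2 = 2 + 52**2 = 2 + 2704 = 2706)
2884 - (-8943 + 6861)*(10371 + w) = 2884 - (-8943 + 6861)*(10371 + 2706) = 2884 - (-2082)*13077 = 2884 - 1*(-27226314) = 2884 + 27226314 = 27229198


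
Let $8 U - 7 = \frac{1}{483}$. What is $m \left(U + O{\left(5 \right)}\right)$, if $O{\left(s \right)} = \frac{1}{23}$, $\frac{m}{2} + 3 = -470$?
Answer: $- \frac{839575}{966} \approx -869.13$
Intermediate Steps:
$m = -946$ ($m = -6 + 2 \left(-470\right) = -6 - 940 = -946$)
$U = \frac{1691}{1932}$ ($U = \frac{7}{8} + \frac{1}{8 \cdot 483} = \frac{7}{8} + \frac{1}{8} \cdot \frac{1}{483} = \frac{7}{8} + \frac{1}{3864} = \frac{1691}{1932} \approx 0.87526$)
$O{\left(s \right)} = \frac{1}{23}$
$m \left(U + O{\left(5 \right)}\right) = - 946 \left(\frac{1691}{1932} + \frac{1}{23}\right) = \left(-946\right) \frac{1775}{1932} = - \frac{839575}{966}$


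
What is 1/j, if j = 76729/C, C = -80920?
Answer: -80920/76729 ≈ -1.0546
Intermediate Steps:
j = -76729/80920 (j = 76729/(-80920) = 76729*(-1/80920) = -76729/80920 ≈ -0.94821)
1/j = 1/(-76729/80920) = -80920/76729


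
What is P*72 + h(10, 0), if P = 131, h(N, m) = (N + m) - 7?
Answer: 9435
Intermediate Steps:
h(N, m) = -7 + N + m
P*72 + h(10, 0) = 131*72 + (-7 + 10 + 0) = 9432 + 3 = 9435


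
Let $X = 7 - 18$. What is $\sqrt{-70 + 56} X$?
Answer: $- 11 i \sqrt{14} \approx - 41.158 i$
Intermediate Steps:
$X = -11$ ($X = 7 - 18 = -11$)
$\sqrt{-70 + 56} X = \sqrt{-70 + 56} \left(-11\right) = \sqrt{-14} \left(-11\right) = i \sqrt{14} \left(-11\right) = - 11 i \sqrt{14}$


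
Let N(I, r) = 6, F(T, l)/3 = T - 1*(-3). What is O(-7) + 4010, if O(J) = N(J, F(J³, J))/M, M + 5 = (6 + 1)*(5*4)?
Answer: 180452/45 ≈ 4010.0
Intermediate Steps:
F(T, l) = 9 + 3*T (F(T, l) = 3*(T - 1*(-3)) = 3*(T + 3) = 3*(3 + T) = 9 + 3*T)
M = 135 (M = -5 + (6 + 1)*(5*4) = -5 + 7*20 = -5 + 140 = 135)
O(J) = 2/45 (O(J) = 6/135 = 6*(1/135) = 2/45)
O(-7) + 4010 = 2/45 + 4010 = 180452/45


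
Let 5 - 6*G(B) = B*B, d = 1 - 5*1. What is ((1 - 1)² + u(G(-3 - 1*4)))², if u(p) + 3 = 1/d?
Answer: 169/16 ≈ 10.563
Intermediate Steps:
d = -4 (d = 1 - 5 = -4)
G(B) = ⅚ - B²/6 (G(B) = ⅚ - B*B/6 = ⅚ - B²/6)
u(p) = -13/4 (u(p) = -3 + 1/(-4) = -3 - ¼ = -13/4)
((1 - 1)² + u(G(-3 - 1*4)))² = ((1 - 1)² - 13/4)² = (0² - 13/4)² = (0 - 13/4)² = (-13/4)² = 169/16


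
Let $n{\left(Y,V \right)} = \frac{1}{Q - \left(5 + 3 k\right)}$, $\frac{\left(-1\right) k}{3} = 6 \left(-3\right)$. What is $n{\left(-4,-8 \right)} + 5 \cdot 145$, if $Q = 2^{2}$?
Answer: $\frac{118174}{163} \approx 724.99$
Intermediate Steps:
$k = 54$ ($k = - 3 \cdot 6 \left(-3\right) = \left(-3\right) \left(-18\right) = 54$)
$Q = 4$
$n{\left(Y,V \right)} = - \frac{1}{163}$ ($n{\left(Y,V \right)} = \frac{1}{4 - 167} = \frac{1}{-163} = - \frac{1}{163}$)
$n{\left(-4,-8 \right)} + 5 \cdot 145 = - \frac{1}{163} + 5 \cdot 145 = - \frac{1}{163} + 725 = \frac{118174}{163}$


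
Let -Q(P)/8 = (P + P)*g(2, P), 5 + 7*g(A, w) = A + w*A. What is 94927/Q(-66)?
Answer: -664489/142560 ≈ -4.6611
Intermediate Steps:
g(A, w) = -5/7 + A/7 + A*w/7 (g(A, w) = -5/7 + (A + w*A)/7 = -5/7 + (A + A*w)/7 = -5/7 + (A/7 + A*w/7) = -5/7 + A/7 + A*w/7)
Q(P) = -16*P*(-3/7 + 2*P/7) (Q(P) = -8*(P + P)*(-5/7 + (⅐)*2 + (⅐)*2*P) = -8*2*P*(-5/7 + 2/7 + 2*P/7) = -8*2*P*(-3/7 + 2*P/7) = -16*P*(-3/7 + 2*P/7))
94927/Q(-66) = 94927/(((16/7)*(-66)*(3 - 2*(-66)))) = 94927/(((16/7)*(-66)*(3 + 132))) = 94927/(((16/7)*(-66)*135)) = 94927/(-142560/7) = 94927*(-7/142560) = -664489/142560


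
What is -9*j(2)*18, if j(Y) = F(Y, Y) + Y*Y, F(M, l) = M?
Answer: -972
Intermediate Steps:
j(Y) = Y + Y**2 (j(Y) = Y + Y*Y = Y + Y**2)
-9*j(2)*18 = -18*(1 + 2)*18 = -18*3*18 = -9*6*18 = -54*18 = -972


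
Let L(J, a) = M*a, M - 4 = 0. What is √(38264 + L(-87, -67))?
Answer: 2*√9499 ≈ 194.93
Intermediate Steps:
M = 4 (M = 4 + 0 = 4)
L(J, a) = 4*a
√(38264 + L(-87, -67)) = √(38264 + 4*(-67)) = √(38264 - 268) = √37996 = 2*√9499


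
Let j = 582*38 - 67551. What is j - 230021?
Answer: -275456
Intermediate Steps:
j = -45435 (j = 22116 - 67551 = -45435)
j - 230021 = -45435 - 230021 = -275456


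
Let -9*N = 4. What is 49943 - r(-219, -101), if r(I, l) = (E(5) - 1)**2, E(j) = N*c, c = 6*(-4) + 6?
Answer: 49894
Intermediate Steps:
N = -4/9 (N = -1/9*4 = -4/9 ≈ -0.44444)
c = -18 (c = -24 + 6 = -18)
E(j) = 8 (E(j) = -4/9*(-18) = 8)
r(I, l) = 49 (r(I, l) = (8 - 1)**2 = 7**2 = 49)
49943 - r(-219, -101) = 49943 - 1*49 = 49943 - 49 = 49894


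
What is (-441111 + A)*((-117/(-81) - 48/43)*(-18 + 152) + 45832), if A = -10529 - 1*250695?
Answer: -12469256994670/387 ≈ -3.2220e+10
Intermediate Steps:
A = -261224 (A = -10529 - 250695 = -261224)
(-441111 + A)*((-117/(-81) - 48/43)*(-18 + 152) + 45832) = (-441111 - 261224)*((-117/(-81) - 48/43)*(-18 + 152) + 45832) = -702335*((-117*(-1/81) - 48*1/43)*134 + 45832) = -702335*((13/9 - 48/43)*134 + 45832) = -702335*((127/387)*134 + 45832) = -702335*(17018/387 + 45832) = -702335*17754002/387 = -12469256994670/387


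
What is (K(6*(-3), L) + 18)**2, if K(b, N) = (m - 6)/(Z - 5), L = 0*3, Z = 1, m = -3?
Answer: 6561/16 ≈ 410.06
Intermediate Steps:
L = 0
K(b, N) = 9/4 (K(b, N) = (-3 - 6)/(1 - 5) = -9/(-4) = -9*(-1/4) = 9/4)
(K(6*(-3), L) + 18)**2 = (9/4 + 18)**2 = (81/4)**2 = 6561/16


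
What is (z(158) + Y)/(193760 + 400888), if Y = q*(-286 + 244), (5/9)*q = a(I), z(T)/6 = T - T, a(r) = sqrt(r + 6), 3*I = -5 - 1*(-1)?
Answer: -7*sqrt(42)/165180 ≈ -0.00027464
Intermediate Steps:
I = -4/3 (I = (-5 - 1*(-1))/3 = (-5 + 1)/3 = (1/3)*(-4) = -4/3 ≈ -1.3333)
a(r) = sqrt(6 + r)
z(T) = 0 (z(T) = 6*(T - T) = 6*0 = 0)
q = 3*sqrt(42)/5 (q = 9*sqrt(6 - 4/3)/5 = 9*sqrt(14/3)/5 = 9*(sqrt(42)/3)/5 = 3*sqrt(42)/5 ≈ 3.8884)
Y = -126*sqrt(42)/5 (Y = (3*sqrt(42)/5)*(-286 + 244) = (3*sqrt(42)/5)*(-42) = -126*sqrt(42)/5 ≈ -163.31)
(z(158) + Y)/(193760 + 400888) = (0 - 126*sqrt(42)/5)/(193760 + 400888) = -126*sqrt(42)/5/594648 = -126*sqrt(42)/5*(1/594648) = -7*sqrt(42)/165180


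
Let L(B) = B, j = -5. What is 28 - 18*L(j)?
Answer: 118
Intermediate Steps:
28 - 18*L(j) = 28 - 18*(-5) = 28 + 90 = 118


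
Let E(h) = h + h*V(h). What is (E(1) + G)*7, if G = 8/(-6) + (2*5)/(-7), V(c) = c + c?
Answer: 5/3 ≈ 1.6667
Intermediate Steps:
V(c) = 2*c
G = -58/21 (G = 8*(-⅙) + 10*(-⅐) = -4/3 - 10/7 = -58/21 ≈ -2.7619)
E(h) = h + 2*h² (E(h) = h + h*(2*h) = h + 2*h²)
(E(1) + G)*7 = (1*(1 + 2*1) - 58/21)*7 = (1*(1 + 2) - 58/21)*7 = (1*3 - 58/21)*7 = (3 - 58/21)*7 = (5/21)*7 = 5/3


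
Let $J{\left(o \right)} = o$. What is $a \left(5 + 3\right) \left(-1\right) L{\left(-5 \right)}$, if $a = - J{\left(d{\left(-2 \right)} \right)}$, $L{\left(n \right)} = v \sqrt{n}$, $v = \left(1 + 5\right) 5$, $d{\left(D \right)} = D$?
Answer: $- 480 i \sqrt{5} \approx - 1073.3 i$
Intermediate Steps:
$v = 30$ ($v = 6 \cdot 5 = 30$)
$L{\left(n \right)} = 30 \sqrt{n}$
$a = 2$ ($a = \left(-1\right) \left(-2\right) = 2$)
$a \left(5 + 3\right) \left(-1\right) L{\left(-5 \right)} = 2 \left(5 + 3\right) \left(-1\right) 30 \sqrt{-5} = 2 \cdot 8 \left(-1\right) 30 i \sqrt{5} = 2 \left(-8\right) 30 i \sqrt{5} = - 16 \cdot 30 i \sqrt{5} = - 480 i \sqrt{5}$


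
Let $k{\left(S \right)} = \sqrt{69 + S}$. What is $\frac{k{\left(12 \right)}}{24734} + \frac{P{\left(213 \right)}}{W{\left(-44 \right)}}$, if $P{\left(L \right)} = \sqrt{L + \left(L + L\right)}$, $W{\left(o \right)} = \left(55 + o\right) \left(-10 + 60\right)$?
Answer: $\frac{9}{24734} + \frac{3 \sqrt{71}}{550} \approx 0.046325$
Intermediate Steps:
$W{\left(o \right)} = 2750 + 50 o$ ($W{\left(o \right)} = \left(55 + o\right) 50 = 2750 + 50 o$)
$P{\left(L \right)} = \sqrt{3} \sqrt{L}$ ($P{\left(L \right)} = \sqrt{L + 2 L} = \sqrt{3 L} = \sqrt{3} \sqrt{L}$)
$\frac{k{\left(12 \right)}}{24734} + \frac{P{\left(213 \right)}}{W{\left(-44 \right)}} = \frac{\sqrt{69 + 12}}{24734} + \frac{\sqrt{3} \sqrt{213}}{2750 + 50 \left(-44\right)} = \sqrt{81} \cdot \frac{1}{24734} + \frac{3 \sqrt{71}}{2750 - 2200} = 9 \cdot \frac{1}{24734} + \frac{3 \sqrt{71}}{550} = \frac{9}{24734} + 3 \sqrt{71} \cdot \frac{1}{550} = \frac{9}{24734} + \frac{3 \sqrt{71}}{550}$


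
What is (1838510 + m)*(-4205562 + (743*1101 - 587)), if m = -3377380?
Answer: 5213854680220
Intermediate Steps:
(1838510 + m)*(-4205562 + (743*1101 - 587)) = (1838510 - 3377380)*(-4205562 + (743*1101 - 587)) = -1538870*(-4205562 + (818043 - 587)) = -1538870*(-4205562 + 817456) = -1538870*(-3388106) = 5213854680220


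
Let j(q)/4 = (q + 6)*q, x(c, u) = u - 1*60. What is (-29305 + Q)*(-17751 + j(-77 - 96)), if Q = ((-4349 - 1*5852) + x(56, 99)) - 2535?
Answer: -4108341626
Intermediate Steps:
x(c, u) = -60 + u (x(c, u) = u - 60 = -60 + u)
j(q) = 4*q*(6 + q) (j(q) = 4*((q + 6)*q) = 4*((6 + q)*q) = 4*(q*(6 + q)) = 4*q*(6 + q))
Q = -12697 (Q = ((-4349 - 1*5852) + (-60 + 99)) - 2535 = ((-4349 - 5852) + 39) - 2535 = (-10201 + 39) - 2535 = -10162 - 2535 = -12697)
(-29305 + Q)*(-17751 + j(-77 - 96)) = (-29305 - 12697)*(-17751 + 4*(-77 - 96)*(6 + (-77 - 96))) = -42002*(-17751 + 4*(-173)*(6 - 173)) = -42002*(-17751 + 4*(-173)*(-167)) = -42002*(-17751 + 115564) = -42002*97813 = -4108341626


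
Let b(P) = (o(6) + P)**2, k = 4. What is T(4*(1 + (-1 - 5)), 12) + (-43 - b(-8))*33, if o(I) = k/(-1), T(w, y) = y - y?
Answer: -6171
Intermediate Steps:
T(w, y) = 0
o(I) = -4 (o(I) = 4/(-1) = 4*(-1) = -4)
b(P) = (-4 + P)**2
T(4*(1 + (-1 - 5)), 12) + (-43 - b(-8))*33 = 0 + (-43 - (-4 - 8)**2)*33 = 0 + (-43 - 1*(-12)**2)*33 = 0 + (-43 - 1*144)*33 = 0 + (-43 - 144)*33 = 0 - 187*33 = 0 - 6171 = -6171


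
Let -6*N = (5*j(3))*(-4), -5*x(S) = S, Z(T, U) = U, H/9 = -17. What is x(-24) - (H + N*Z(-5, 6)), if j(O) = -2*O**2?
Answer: 2589/5 ≈ 517.80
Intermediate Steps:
H = -153 (H = 9*(-17) = -153)
x(S) = -S/5
N = -60 (N = -5*(-2*3**2)*(-4)/6 = -5*(-2*9)*(-4)/6 = -5*(-18)*(-4)/6 = -(-15)*(-4) = -1/6*360 = -60)
x(-24) - (H + N*Z(-5, 6)) = -1/5*(-24) - (-153 - 60*6) = 24/5 - (-153 - 360) = 24/5 - 1*(-513) = 24/5 + 513 = 2589/5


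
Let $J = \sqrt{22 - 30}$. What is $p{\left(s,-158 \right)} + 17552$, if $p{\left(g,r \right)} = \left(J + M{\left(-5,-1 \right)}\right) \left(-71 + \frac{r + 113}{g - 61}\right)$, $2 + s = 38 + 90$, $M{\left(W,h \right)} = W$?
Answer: $\frac{232836}{13} - \frac{1864 i \sqrt{2}}{13} \approx 17910.0 - 202.78 i$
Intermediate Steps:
$J = 2 i \sqrt{2}$ ($J = \sqrt{-8} = 2 i \sqrt{2} \approx 2.8284 i$)
$s = 126$ ($s = -2 + \left(38 + 90\right) = -2 + 128 = 126$)
$p{\left(g,r \right)} = \left(-71 + \frac{113 + r}{-61 + g}\right) \left(-5 + 2 i \sqrt{2}\right)$ ($p{\left(g,r \right)} = \left(2 i \sqrt{2} - 5\right) \left(-71 + \frac{r + 113}{g - 61}\right) = \left(-5 + 2 i \sqrt{2}\right) \left(-71 + \frac{113 + r}{-61 + g}\right) = \left(-71 + \frac{113 + r}{-61 + g}\right) \left(-5 + 2 i \sqrt{2}\right)$)
$p{\left(s,-158 \right)} + 17552 = \frac{-22220 - -790 + 355 \cdot 126 + 8888 i \sqrt{2} - 142 i 126 \sqrt{2} + 2 i \left(-158\right) \sqrt{2}}{-61 + 126} + 17552 = \frac{-22220 + 790 + 44730 + 8888 i \sqrt{2} - 17892 i \sqrt{2} - 316 i \sqrt{2}}{65} + 17552 = \frac{23300 - 9320 i \sqrt{2}}{65} + 17552 = \left(\frac{4660}{13} - \frac{1864 i \sqrt{2}}{13}\right) + 17552 = \frac{232836}{13} - \frac{1864 i \sqrt{2}}{13}$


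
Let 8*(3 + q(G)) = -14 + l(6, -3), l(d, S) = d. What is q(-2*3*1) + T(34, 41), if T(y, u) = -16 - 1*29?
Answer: -49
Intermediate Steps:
T(y, u) = -45 (T(y, u) = -16 - 29 = -45)
q(G) = -4 (q(G) = -3 + (-14 + 6)/8 = -3 + (1/8)*(-8) = -3 - 1 = -4)
q(-2*3*1) + T(34, 41) = -4 - 45 = -49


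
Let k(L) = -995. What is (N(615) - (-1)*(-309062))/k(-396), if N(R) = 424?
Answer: 308638/995 ≈ 310.19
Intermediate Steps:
(N(615) - (-1)*(-309062))/k(-396) = (424 - (-1)*(-309062))/(-995) = (424 - 1*309062)*(-1/995) = (424 - 309062)*(-1/995) = -308638*(-1/995) = 308638/995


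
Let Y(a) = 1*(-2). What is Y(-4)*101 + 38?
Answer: -164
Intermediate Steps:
Y(a) = -2
Y(-4)*101 + 38 = -2*101 + 38 = -202 + 38 = -164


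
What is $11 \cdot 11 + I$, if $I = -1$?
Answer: $120$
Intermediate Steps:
$11 \cdot 11 + I = 11 \cdot 11 - 1 = 121 - 1 = 120$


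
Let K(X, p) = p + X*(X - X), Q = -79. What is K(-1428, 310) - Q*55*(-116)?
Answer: -503710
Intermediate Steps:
K(X, p) = p (K(X, p) = p + X*0 = p + 0 = p)
K(-1428, 310) - Q*55*(-116) = 310 - (-79*55)*(-116) = 310 - (-4345)*(-116) = 310 - 1*504020 = 310 - 504020 = -503710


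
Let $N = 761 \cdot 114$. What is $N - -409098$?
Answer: $495852$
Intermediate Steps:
$N = 86754$
$N - -409098 = 86754 - -409098 = 86754 + 409098 = 495852$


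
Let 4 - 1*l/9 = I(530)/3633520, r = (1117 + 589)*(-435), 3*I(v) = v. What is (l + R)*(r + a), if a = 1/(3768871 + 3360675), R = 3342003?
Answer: -6424942240873213785077571/2590534798192 ≈ -2.4802e+12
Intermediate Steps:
I(v) = v/3
r = -742110 (r = 1706*(-435) = -742110)
a = 1/7129546 ≈ 1.4026e-7
l = 13080513/363352 (l = 36 - 9*(⅓)*530/3633520 = 36 - 1590/3633520 = 36 - 9*53/1090056 = 36 - 159/363352 = 13080513/363352 ≈ 36.000)
(l + R)*(r + a) = (13080513/363352 + 3342003)*(-742110 + 1/7129546) = (1214336554569/363352)*(-5290907382059/7129546) = -6424942240873213785077571/2590534798192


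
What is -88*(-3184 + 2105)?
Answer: 94952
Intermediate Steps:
-88*(-3184 + 2105) = -88*(-1079) = 94952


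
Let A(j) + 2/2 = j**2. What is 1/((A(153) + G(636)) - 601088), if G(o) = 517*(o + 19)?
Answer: -1/239045 ≈ -4.1833e-6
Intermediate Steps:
A(j) = -1 + j**2
G(o) = 9823 + 517*o (G(o) = 517*(19 + o) = 9823 + 517*o)
1/((A(153) + G(636)) - 601088) = 1/(((-1 + 153**2) + (9823 + 517*636)) - 601088) = 1/(((-1 + 23409) + (9823 + 328812)) - 601088) = 1/((23408 + 338635) - 601088) = 1/(362043 - 601088) = 1/(-239045) = -1/239045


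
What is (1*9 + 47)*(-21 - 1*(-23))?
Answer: 112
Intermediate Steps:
(1*9 + 47)*(-21 - 1*(-23)) = (9 + 47)*(-21 + 23) = 56*2 = 112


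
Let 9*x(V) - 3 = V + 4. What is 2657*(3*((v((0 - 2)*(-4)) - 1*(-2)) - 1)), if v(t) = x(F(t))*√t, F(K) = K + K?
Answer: 7971 + 122222*√2/3 ≈ 65587.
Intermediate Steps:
F(K) = 2*K
x(V) = 7/9 + V/9 (x(V) = ⅓ + (V + 4)/9 = ⅓ + (4 + V)/9 = ⅓ + (4/9 + V/9) = 7/9 + V/9)
v(t) = √t*(7/9 + 2*t/9) (v(t) = (7/9 + (2*t)/9)*√t = (7/9 + 2*t/9)*√t = √t*(7/9 + 2*t/9))
2657*(3*((v((0 - 2)*(-4)) - 1*(-2)) - 1)) = 2657*(3*((√((0 - 2)*(-4))*(7 + 2*((0 - 2)*(-4)))/9 - 1*(-2)) - 1)) = 2657*(3*((√(-2*(-4))*(7 + 2*(-2*(-4)))/9 + 2) - 1)) = 2657*(3*((√8*(7 + 2*8)/9 + 2) - 1)) = 2657*(3*(((2*√2)*(7 + 16)/9 + 2) - 1)) = 2657*(3*(((⅑)*(2*√2)*23 + 2) - 1)) = 2657*(3*((46*√2/9 + 2) - 1)) = 2657*(3*((2 + 46*√2/9) - 1)) = 2657*(3*(1 + 46*√2/9)) = 2657*(3 + 46*√2/3) = 7971 + 122222*√2/3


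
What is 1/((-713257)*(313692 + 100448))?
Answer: -1/295388253980 ≈ -3.3854e-12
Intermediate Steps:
1/((-713257)*(313692 + 100448)) = -1/713257/414140 = -1/713257*1/414140 = -1/295388253980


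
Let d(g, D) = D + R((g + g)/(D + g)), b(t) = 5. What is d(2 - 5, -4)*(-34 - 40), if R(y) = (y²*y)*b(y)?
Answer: 21608/343 ≈ 62.997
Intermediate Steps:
R(y) = 5*y³ (R(y) = (y²*y)*5 = y³*5 = 5*y³)
d(g, D) = D + 40*g³/(D + g)³ (d(g, D) = D + 5*((g + g)/(D + g))³ = D + 5*((2*g)/(D + g))³ = D + 5*(2*g/(D + g))³ = D + 5*(8*g³/(D + g)³) = D + 40*g³/(D + g)³)
d(2 - 5, -4)*(-34 - 40) = (-4 + 40*(2 - 5)³/(-4 + (2 - 5))³)*(-34 - 40) = (-4 + 40*(-3)³/(-4 - 3)³)*(-74) = (-4 + 40*(-27)/(-7)³)*(-74) = (-4 + 40*(-27)*(-1/343))*(-74) = (-4 + 1080/343)*(-74) = -292/343*(-74) = 21608/343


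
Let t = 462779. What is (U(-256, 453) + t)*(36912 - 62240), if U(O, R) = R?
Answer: -11732740096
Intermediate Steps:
(U(-256, 453) + t)*(36912 - 62240) = (453 + 462779)*(36912 - 62240) = 463232*(-25328) = -11732740096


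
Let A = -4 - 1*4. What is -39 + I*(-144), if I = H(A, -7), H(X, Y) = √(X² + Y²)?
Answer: -39 - 144*√113 ≈ -1569.7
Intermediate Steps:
A = -8 (A = -4 - 4 = -8)
I = √113 (I = √((-8)² + (-7)²) = √(64 + 49) = √113 ≈ 10.630)
-39 + I*(-144) = -39 + √113*(-144) = -39 - 144*√113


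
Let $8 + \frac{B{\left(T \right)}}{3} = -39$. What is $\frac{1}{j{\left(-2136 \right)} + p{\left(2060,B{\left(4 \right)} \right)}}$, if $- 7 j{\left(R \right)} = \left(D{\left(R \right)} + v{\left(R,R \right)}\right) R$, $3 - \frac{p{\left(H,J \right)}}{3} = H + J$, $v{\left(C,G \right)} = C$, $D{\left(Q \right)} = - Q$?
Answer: $- \frac{1}{5748} \approx -0.00017397$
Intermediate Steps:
$B{\left(T \right)} = -141$ ($B{\left(T \right)} = -24 + 3 \left(-39\right) = -24 - 117 = -141$)
$p{\left(H,J \right)} = 9 - 3 H - 3 J$ ($p{\left(H,J \right)} = 9 - 3 \left(H + J\right) = 9 - \left(3 H + 3 J\right) = 9 - 3 H - 3 J$)
$j{\left(R \right)} = 0$ ($j{\left(R \right)} = - \frac{\left(- R + R\right) R}{7} = - \frac{0 R}{7} = \left(- \frac{1}{7}\right) 0 = 0$)
$\frac{1}{j{\left(-2136 \right)} + p{\left(2060,B{\left(4 \right)} \right)}} = \frac{1}{0 - 5748} = \frac{1}{-5748} = - \frac{1}{5748}$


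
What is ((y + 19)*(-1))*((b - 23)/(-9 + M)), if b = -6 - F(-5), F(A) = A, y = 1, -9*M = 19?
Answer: -216/5 ≈ -43.200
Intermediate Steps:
M = -19/9 (M = -⅑*19 = -19/9 ≈ -2.1111)
b = -1 (b = -6 - 1*(-5) = -6 + 5 = -1)
((y + 19)*(-1))*((b - 23)/(-9 + M)) = ((1 + 19)*(-1))*((-1 - 23)/(-9 - 19/9)) = (20*(-1))*(-24/(-100/9)) = -(-480)*(-9)/100 = -20*54/25 = -216/5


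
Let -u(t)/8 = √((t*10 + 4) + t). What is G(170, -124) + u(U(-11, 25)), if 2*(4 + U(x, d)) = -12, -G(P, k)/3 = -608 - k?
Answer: 1452 - 8*I*√106 ≈ 1452.0 - 82.365*I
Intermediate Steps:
G(P, k) = 1824 + 3*k (G(P, k) = -3*(-608 - k) = 1824 + 3*k)
U(x, d) = -10 (U(x, d) = -4 + (½)*(-12) = -4 - 6 = -10)
u(t) = -8*√(4 + 11*t) (u(t) = -8*√((t*10 + 4) + t) = -8*√((10*t + 4) + t) = -8*√((4 + 10*t) + t) = -8*√(4 + 11*t))
G(170, -124) + u(U(-11, 25)) = (1824 + 3*(-124)) - 8*√(4 + 11*(-10)) = (1824 - 372) - 8*√(4 - 110) = 1452 - 8*I*√106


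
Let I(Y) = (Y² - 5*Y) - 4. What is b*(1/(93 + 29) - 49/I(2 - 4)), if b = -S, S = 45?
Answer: 13428/61 ≈ 220.13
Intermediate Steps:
I(Y) = -4 + Y² - 5*Y
b = -45 (b = -1*45 = -45)
b*(1/(93 + 29) - 49/I(2 - 4)) = -45*(1/(93 + 29) - 49/(-4 + (2 - 4)² - 5*(2 - 4))) = -45*(1/122 - 49/(-4 + (-2)² - 5*(-2))) = -45*(1/122 - 49/(-4 + 4 + 10)) = -45*(1/122 - 49/10) = -45*(-1492/305) = 13428/61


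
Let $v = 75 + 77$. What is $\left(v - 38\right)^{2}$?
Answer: $12996$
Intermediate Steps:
$v = 152$
$\left(v - 38\right)^{2} = \left(152 - 38\right)^{2} = 114^{2} = 12996$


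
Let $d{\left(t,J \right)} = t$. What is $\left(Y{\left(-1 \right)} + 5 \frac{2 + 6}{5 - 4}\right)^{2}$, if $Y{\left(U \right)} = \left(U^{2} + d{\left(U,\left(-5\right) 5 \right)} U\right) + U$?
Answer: $1681$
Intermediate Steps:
$Y{\left(U \right)} = U + 2 U^{2}$ ($Y{\left(U \right)} = \left(U^{2} + U U\right) + U = \left(U^{2} + U^{2}\right) + U = 2 U^{2} + U = U + 2 U^{2}$)
$\left(Y{\left(-1 \right)} + 5 \frac{2 + 6}{5 - 4}\right)^{2} = \left(- (1 + 2 \left(-1\right)) + 5 \frac{2 + 6}{5 - 4}\right)^{2} = \left(- (1 - 2) + 5 \cdot \frac{8}{1}\right)^{2} = \left(\left(-1\right) \left(-1\right) + 5 \cdot 8 \cdot 1\right)^{2} = \left(1 + 5 \cdot 8\right)^{2} = \left(1 + 40\right)^{2} = 41^{2} = 1681$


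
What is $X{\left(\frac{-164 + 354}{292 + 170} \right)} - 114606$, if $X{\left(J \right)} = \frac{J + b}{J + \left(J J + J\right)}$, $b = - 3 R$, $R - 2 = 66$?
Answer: $- \frac{6075240189}{52915} \approx -1.1481 \cdot 10^{5}$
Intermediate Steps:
$R = 68$ ($R = 2 + 66 = 68$)
$b = -204$ ($b = \left(-3\right) 68 = -204$)
$X{\left(J \right)} = \frac{-204 + J}{J^{2} + 2 J}$ ($X{\left(J \right)} = \frac{J - 204}{J + \left(J J + J\right)} = \frac{-204 + J}{J + \left(J^{2} + J\right)} = \frac{-204 + J}{J + \left(J + J^{2}\right)} = \frac{-204 + J}{J^{2} + 2 J}$)
$X{\left(\frac{-164 + 354}{292 + 170} \right)} - 114606 = \frac{-204 + \frac{-164 + 354}{292 + 170}}{\frac{-164 + 354}{292 + 170} \left(2 + \frac{-164 + 354}{292 + 170}\right)} - 114606 = \frac{-204 + \frac{190}{462}}{\frac{190}{462} \left(2 + \frac{190}{462}\right)} - 114606 = \frac{-204 + 190 \cdot \frac{1}{462}}{190 \cdot \frac{1}{462} \left(2 + 190 \cdot \frac{1}{462}\right)} - 114606 = \frac{-204 + \frac{95}{231}}{\frac{95}{231} \left(2 + \frac{95}{231}\right)} - 114606 = \frac{231}{95} \frac{1}{\frac{557}{231}} \left(- \frac{47029}{231}\right) - 114606 = \frac{231}{95} \cdot \frac{231}{557} \left(- \frac{47029}{231}\right) - 114606 = - \frac{10863699}{52915} - 114606 = - \frac{6075240189}{52915}$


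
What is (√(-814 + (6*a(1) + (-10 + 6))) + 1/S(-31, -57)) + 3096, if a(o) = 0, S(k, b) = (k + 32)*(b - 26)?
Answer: 256967/83 + I*√818 ≈ 3096.0 + 28.601*I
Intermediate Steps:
S(k, b) = (-26 + b)*(32 + k) (S(k, b) = (32 + k)*(-26 + b) = (-26 + b)*(32 + k))
(√(-814 + (6*a(1) + (-10 + 6))) + 1/S(-31, -57)) + 3096 = (√(-814 + (6*0 + (-10 + 6))) + 1/(-832 - 26*(-31) + 32*(-57) - 57*(-31))) + 3096 = (√(-814 + (0 - 4)) + 1/(-832 + 806 - 1824 + 1767)) + 3096 = (√(-814 - 4) + 1/(-83)) + 3096 = (√(-818) - 1/83) + 3096 = (I*√818 - 1/83) + 3096 = (-1/83 + I*√818) + 3096 = 256967/83 + I*√818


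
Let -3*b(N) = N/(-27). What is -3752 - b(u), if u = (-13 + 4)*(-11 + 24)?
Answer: -33755/9 ≈ -3750.6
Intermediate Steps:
u = -117 (u = -9*13 = -117)
b(N) = N/81 (b(N) = -N/(3*(-27)) = -N*(-1)/(3*27) = -(-1)*N/81 = N/81)
-3752 - b(u) = -3752 - (-117)/81 = -3752 - 1*(-13/9) = -3752 + 13/9 = -33755/9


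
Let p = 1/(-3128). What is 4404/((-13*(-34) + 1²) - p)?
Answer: 13775712/1385705 ≈ 9.9413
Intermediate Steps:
p = -1/3128 ≈ -0.00031969
4404/((-13*(-34) + 1²) - p) = 4404/((-13*(-34) + 1²) - 1*(-1/3128)) = 4404/((442 + 1) + 1/3128) = 4404/(443 + 1/3128) = 4404/(1385705/3128) = 4404*(3128/1385705) = 13775712/1385705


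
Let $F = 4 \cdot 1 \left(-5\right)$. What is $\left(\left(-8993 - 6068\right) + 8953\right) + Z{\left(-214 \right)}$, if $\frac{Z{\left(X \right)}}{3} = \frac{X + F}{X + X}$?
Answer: $- \frac{1306761}{214} \approx -6106.4$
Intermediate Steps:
$F = -20$ ($F = 4 \left(-5\right) = -20$)
$Z{\left(X \right)} = \frac{3 \left(-20 + X\right)}{2 X}$ ($Z{\left(X \right)} = 3 \frac{X - 20}{X + X} = 3 \frac{-20 + X}{2 X} = \frac{3 \left(-20 + X\right)}{2 X}$)
$\left(\left(-8993 - 6068\right) + 8953\right) + Z{\left(-214 \right)} = \left(\left(-8993 - 6068\right) + 8953\right) + \left(\frac{3}{2} - \frac{30}{-214}\right) = \left(-15061 + 8953\right) + \left(\frac{3}{2} - - \frac{15}{107}\right) = -6108 + \left(\frac{3}{2} + \frac{15}{107}\right) = -6108 + \frac{351}{214} = - \frac{1306761}{214}$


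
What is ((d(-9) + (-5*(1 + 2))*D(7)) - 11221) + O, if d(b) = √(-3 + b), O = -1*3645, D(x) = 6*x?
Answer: -15496 + 2*I*√3 ≈ -15496.0 + 3.4641*I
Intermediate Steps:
O = -3645
((d(-9) + (-5*(1 + 2))*D(7)) - 11221) + O = ((√(-3 - 9) + (-5*(1 + 2))*(6*7)) - 11221) - 3645 = ((√(-12) - 5*3*42) - 11221) - 3645 = ((2*I*√3 - 15*42) - 11221) - 3645 = ((2*I*√3 - 630) - 11221) - 3645 = ((-630 + 2*I*√3) - 11221) - 3645 = (-11851 + 2*I*√3) - 3645 = -15496 + 2*I*√3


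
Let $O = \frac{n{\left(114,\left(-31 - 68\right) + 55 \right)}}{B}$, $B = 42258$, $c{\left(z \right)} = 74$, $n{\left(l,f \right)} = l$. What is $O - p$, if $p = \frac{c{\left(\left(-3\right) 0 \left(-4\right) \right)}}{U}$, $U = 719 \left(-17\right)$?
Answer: $\frac{753419}{86086589} \approx 0.0087519$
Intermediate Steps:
$U = -12223$
$O = \frac{19}{7043}$ ($O = \frac{114}{42258} = 114 \cdot \frac{1}{42258} = \frac{19}{7043} \approx 0.0026977$)
$p = - \frac{74}{12223}$ ($p = \frac{74}{-12223} = 74 \left(- \frac{1}{12223}\right) = - \frac{74}{12223} \approx -0.0060542$)
$O - p = \frac{19}{7043} - - \frac{74}{12223} = \frac{19}{7043} + \frac{74}{12223} = \frac{753419}{86086589}$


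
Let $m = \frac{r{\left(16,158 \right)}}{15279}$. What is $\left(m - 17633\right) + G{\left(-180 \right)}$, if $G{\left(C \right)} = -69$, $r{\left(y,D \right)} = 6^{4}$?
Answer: $- \frac{90155854}{5093} \approx -17702.0$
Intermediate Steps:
$r{\left(y,D \right)} = 1296$
$m = \frac{432}{5093}$ ($m = \frac{1296}{15279} = 1296 \cdot \frac{1}{15279} = \frac{432}{5093} \approx 0.084822$)
$\left(m - 17633\right) + G{\left(-180 \right)} = \left(\frac{432}{5093} - 17633\right) - 69 = - \frac{89804437}{5093} - 69 = - \frac{90155854}{5093}$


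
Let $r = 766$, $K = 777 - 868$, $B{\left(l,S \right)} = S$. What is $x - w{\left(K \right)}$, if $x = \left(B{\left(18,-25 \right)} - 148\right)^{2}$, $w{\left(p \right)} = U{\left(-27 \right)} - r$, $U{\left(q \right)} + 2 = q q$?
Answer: $29968$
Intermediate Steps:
$U{\left(q \right)} = -2 + q^{2}$ ($U{\left(q \right)} = -2 + q q = -2 + q^{2}$)
$K = -91$ ($K = 777 - 868 = -91$)
$w{\left(p \right)} = -39$ ($w{\left(p \right)} = \left(-2 + \left(-27\right)^{2}\right) - 766 = \left(-2 + 729\right) - 766 = 727 - 766 = -39$)
$x = 29929$ ($x = \left(-25 - 148\right)^{2} = \left(-173\right)^{2} = 29929$)
$x - w{\left(K \right)} = 29929 - -39 = 29929 + 39 = 29968$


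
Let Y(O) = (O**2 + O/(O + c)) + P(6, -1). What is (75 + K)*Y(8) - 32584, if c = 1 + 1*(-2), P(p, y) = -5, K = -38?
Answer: -212511/7 ≈ -30359.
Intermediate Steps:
c = -1 (c = 1 - 2 = -1)
Y(O) = -5 + O**2 + O/(-1 + O) (Y(O) = (O**2 + O/(O - 1)) - 5 = (O**2 + O/(-1 + O)) - 5 = -5 + O**2 + O/(-1 + O))
(75 + K)*Y(8) - 32584 = (75 - 38)*((5 + 8**3 - 1*8**2 - 4*8)/(-1 + 8)) - 32584 = 37*((5 + 512 - 1*64 - 32)/7) - 32584 = 37*((5 + 512 - 64 - 32)/7) - 32584 = 37*((1/7)*421) - 32584 = 37*(421/7) - 32584 = 15577/7 - 32584 = -212511/7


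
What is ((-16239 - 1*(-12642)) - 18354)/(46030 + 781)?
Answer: -21951/46811 ≈ -0.46893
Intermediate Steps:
((-16239 - 1*(-12642)) - 18354)/(46030 + 781) = ((-16239 + 12642) - 18354)/46811 = (-3597 - 18354)*(1/46811) = -21951*1/46811 = -21951/46811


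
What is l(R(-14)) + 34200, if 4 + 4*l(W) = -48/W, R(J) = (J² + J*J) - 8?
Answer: 1094367/32 ≈ 34199.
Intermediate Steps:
R(J) = -8 + 2*J² (R(J) = (J² + J²) - 8 = 2*J² - 8 = -8 + 2*J²)
l(W) = -1 - 12/W (l(W) = -1 + (-48/W)/4 = -1 - 12/W)
l(R(-14)) + 34200 = (-12 - (-8 + 2*(-14)²))/(-8 + 2*(-14)²) + 34200 = (-12 - (-8 + 2*196))/(-8 + 2*196) + 34200 = (-12 - (-8 + 392))/(-8 + 392) + 34200 = (-12 - 1*384)/384 + 34200 = (-12 - 384)/384 + 34200 = (1/384)*(-396) + 34200 = -33/32 + 34200 = 1094367/32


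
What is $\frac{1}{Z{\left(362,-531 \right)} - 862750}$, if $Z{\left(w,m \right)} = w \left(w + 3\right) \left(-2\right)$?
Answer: $- \frac{1}{1127010} \approx -8.873 \cdot 10^{-7}$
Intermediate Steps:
$Z{\left(w,m \right)} = - 2 w \left(3 + w\right)$ ($Z{\left(w,m \right)} = w \left(3 + w\right) \left(-2\right) = - 2 w \left(3 + w\right)$)
$\frac{1}{Z{\left(362,-531 \right)} - 862750} = \frac{1}{\left(-2\right) 362 \left(3 + 362\right) - 862750} = \frac{1}{\left(-2\right) 362 \cdot 365 - 862750} = \frac{1}{-264260 - 862750} = \frac{1}{-1127010} = - \frac{1}{1127010}$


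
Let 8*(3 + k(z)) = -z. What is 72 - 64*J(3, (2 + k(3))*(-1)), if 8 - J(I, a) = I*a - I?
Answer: -368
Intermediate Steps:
k(z) = -3 - z/8 (k(z) = -3 + (-z)/8 = -3 - z/8)
J(I, a) = 8 + I - I*a (J(I, a) = 8 - (I*a - I) = 8 - (-I + I*a) = 8 + (I - I*a) = 8 + I - I*a)
72 - 64*J(3, (2 + k(3))*(-1)) = 72 - 64*(8 + 3 - 1*3*(2 + (-3 - ⅛*3))*(-1)) = 72 - 64*(8 + 3 - 1*3*(2 + (-3 - 3/8))*(-1)) = 72 - 64*(8 + 3 - 1*3*(2 - 27/8)*(-1)) = 72 - 64*(8 + 3 - 1*3*(-11/8*(-1))) = 72 - 64*(8 + 3 - 1*3*11/8) = 72 - 64*(8 + 3 - 33/8) = 72 - 64*55/8 = 72 - 440 = -368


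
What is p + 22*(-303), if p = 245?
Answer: -6421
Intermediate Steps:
p + 22*(-303) = 245 + 22*(-303) = 245 - 6666 = -6421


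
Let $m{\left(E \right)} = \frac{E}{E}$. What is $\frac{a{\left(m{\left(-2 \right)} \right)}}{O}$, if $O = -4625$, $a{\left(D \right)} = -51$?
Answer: $\frac{51}{4625} \approx 0.011027$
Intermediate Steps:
$m{\left(E \right)} = 1$
$\frac{a{\left(m{\left(-2 \right)} \right)}}{O} = - \frac{51}{-4625} = \left(-51\right) \left(- \frac{1}{4625}\right) = \frac{51}{4625}$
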